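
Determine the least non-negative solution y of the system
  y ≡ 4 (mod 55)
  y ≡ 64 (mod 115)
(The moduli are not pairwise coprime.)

1214

Combine the congruences pairwise.
gcd(55, 115) = 5 and 5 | (64 − 4), so the pair is consistent; merging gives y ≡ 1214 (mod 1265), where 1265 = lcm(55, 115).
The solution is unique modulo lcm(55, 115) = 1265.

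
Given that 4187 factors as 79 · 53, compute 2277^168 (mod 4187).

3301

Mod 79: 2277 ≡ 65; by Fermat, exponent reduces to 168 mod 78 = 12; 65^12 ≡ 62 (mod 79).
Mod 53: 2277 ≡ 51; by Fermat, exponent reduces to 168 mod 52 = 12; 51^12 ≡ 15 (mod 53).
Combine by CRT: x ≡ 62 (mod 79), x ≡ 15 (mod 53) ⇒ x ≡ 3301 (mod 4187).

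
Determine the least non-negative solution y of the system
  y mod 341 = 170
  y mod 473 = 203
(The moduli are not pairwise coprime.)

11082

Combine the congruences pairwise.
gcd(341, 473) = 11 and 11 | (203 − 170), so the pair is consistent; merging gives y ≡ 11082 (mod 14663), where 14663 = lcm(341, 473).
The solution is unique modulo lcm(341, 473) = 14663.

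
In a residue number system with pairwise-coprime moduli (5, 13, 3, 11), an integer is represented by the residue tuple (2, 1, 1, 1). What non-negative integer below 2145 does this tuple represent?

Combine the congruences pairwise.
From x ≡ 2 (mod 5) write x = 2 + 5t. Substituting into x ≡ 1 (mod 13) gives 5t ≡ 12 (mod 13), and since 5⁻¹ ≡ 8 (mod 13), t ≡ 5. Hence x ≡ 2 + 5·5 = 27 (mod 65).
From x ≡ 27 (mod 65) write x = 27 + 65t. Substituting into x ≡ 1 (mod 3) gives 65t ≡ 1 (mod 3), and since 2⁻¹ ≡ 2 (mod 3), t ≡ 2. Hence x ≡ 27 + 65·2 = 157 (mod 195).
From x ≡ 157 (mod 195) write x = 157 + 195t. Substituting into x ≡ 1 (mod 11) gives 195t ≡ 9 (mod 11), and since 8⁻¹ ≡ 7 (mod 11), t ≡ 8. Hence x ≡ 157 + 195·8 = 1717 (mod 2145).

1717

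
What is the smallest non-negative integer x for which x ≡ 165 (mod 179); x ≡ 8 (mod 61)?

4461

Combine the congruences pairwise.
From x ≡ 165 (mod 179) write x = 165 + 179t. Substituting into x ≡ 8 (mod 61) gives 179t ≡ 26 (mod 61), and since 57⁻¹ ≡ 15 (mod 61), t ≡ 24. Hence x ≡ 165 + 179·24 = 4461 (mod 10919).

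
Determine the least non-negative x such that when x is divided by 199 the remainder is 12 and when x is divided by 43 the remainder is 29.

From x ≡ 12 (mod 199) write x = 12 + 199t. Substituting into x ≡ 29 (mod 43) gives 199t ≡ 17 (mod 43), and since 27⁻¹ ≡ 8 (mod 43), t ≡ 7. Hence x ≡ 12 + 199·7 = 1405 (mod 8557).

1405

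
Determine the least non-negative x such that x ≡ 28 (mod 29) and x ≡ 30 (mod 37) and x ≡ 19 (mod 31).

The moduli are pairwise coprime; N = 29·37·31 = 33263.
N/29 = 1147; 1147 ≡ 16 (mod 29); 16·20 ≡ 1, so inverse 20.
N/37 = 899; 899 ≡ 11 (mod 37); 11·27 ≡ 1, so inverse 27.
N/31 = 1073; 1073 ≡ 19 (mod 31); 19·18 ≡ 1, so inverse 18.
x ≡ 28·1147·20 + 30·899·27 + 19·1073·18 = 1737476.
1737476 mod 33263 = 7800.

7800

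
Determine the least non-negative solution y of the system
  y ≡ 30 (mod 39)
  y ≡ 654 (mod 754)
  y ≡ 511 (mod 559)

gcd(39, 754) = 13 and 13 | (654 − 30), so the pair is consistent; merging gives y ≡ 654 (mod 2262), where 2262 = lcm(39, 754).
gcd(2262, 559) = 13 and 13 | (511 − 654), so the pair is consistent; merging gives y ≡ 36846 (mod 97266), where 97266 = lcm(2262, 559).
The solution is unique modulo lcm(39, 754, 559) = 97266.

36846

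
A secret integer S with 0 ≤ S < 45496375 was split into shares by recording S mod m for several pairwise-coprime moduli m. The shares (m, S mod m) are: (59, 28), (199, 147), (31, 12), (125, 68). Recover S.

10498193

The moduli are pairwise coprime; N = 59·199·31·125 = 45496375.
N/59 = 771125; 771125 ≡ 54 (mod 59); 54·47 ≡ 1, so inverse 47.
N/199 = 228625; 228625 ≡ 173 (mod 199); 173·176 ≡ 1, so inverse 176.
N/31 = 1467625; 1467625 ≡ 23 (mod 31); 23·27 ≡ 1, so inverse 27.
N/125 = 363971; 363971 ≡ 96 (mod 125); 96·56 ≡ 1, so inverse 56.
S ≡ 28·771125·47 + 147·228625·176 + 12·1467625·27 + 68·363971·56 = 8791298568.
8791298568 mod 45496375 = 10498193.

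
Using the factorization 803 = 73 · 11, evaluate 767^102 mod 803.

64

Mod 73: 767 ≡ 37; by Fermat, exponent reduces to 102 mod 72 = 30; 37^30 ≡ 64 (mod 73).
Mod 11: 767 ≡ 8; by Fermat, exponent reduces to 102 mod 10 = 2; 8^2 ≡ 9 (mod 11).
Combine by CRT: x ≡ 64 (mod 73), x ≡ 9 (mod 11) ⇒ x ≡ 64 (mod 803).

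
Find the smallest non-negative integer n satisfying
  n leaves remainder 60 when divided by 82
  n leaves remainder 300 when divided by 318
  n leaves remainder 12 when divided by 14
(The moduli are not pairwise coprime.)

Combine the congruences pairwise.
gcd(82, 318) = 2 and 2 | (300 − 60), so the pair is consistent; merging gives n ≡ 7932 (mod 13038), where 13038 = lcm(82, 318).
gcd(13038, 14) = 2 and 2 | (12 − 7932), so the pair is consistent; merging gives n ≡ 20970 (mod 91266), where 91266 = lcm(13038, 14).
The solution is unique modulo lcm(82, 318, 14) = 91266.

20970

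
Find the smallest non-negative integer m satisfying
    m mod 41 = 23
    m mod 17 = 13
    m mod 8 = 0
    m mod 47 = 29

From m ≡ 23 (mod 41) write m = 23 + 41t. Substituting into m ≡ 13 (mod 17) gives 41t ≡ 7 (mod 17), and since 7⁻¹ ≡ 5 (mod 17), t ≡ 1. Hence m ≡ 23 + 41·1 = 64 (mod 697).
From m ≡ 64 (mod 697) write m = 64 + 697t. Substituting into m ≡ 0 (mod 8) gives 697t ≡ 0 (mod 8), and since 1⁻¹ ≡ 1 (mod 8), t ≡ 0. Hence m ≡ 64 + 697·0 = 64 (mod 5576).
From m ≡ 64 (mod 5576) write m = 64 + 5576t. Substituting into m ≡ 29 (mod 47) gives 5576t ≡ 12 (mod 47), and since 30⁻¹ ≡ 11 (mod 47), t ≡ 38. Hence m ≡ 64 + 5576·38 = 211952 (mod 262072).

211952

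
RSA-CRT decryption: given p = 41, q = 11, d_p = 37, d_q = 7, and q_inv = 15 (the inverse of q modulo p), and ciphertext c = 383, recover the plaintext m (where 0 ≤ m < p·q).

191

m₁ = c^(d_p) mod p: c ≡ 14 (mod 41), and 14^37 mod 41 = 27.
m₂ = c^(d_q) mod q: c ≡ 9 (mod 11), and 9^7 mod 11 = 4.
h = q_inv·(m₁ − m₂) mod p = 15·(27 − 4) mod 41 = 17.
m = m₂ + h·q = 4 + 17·11 = 191.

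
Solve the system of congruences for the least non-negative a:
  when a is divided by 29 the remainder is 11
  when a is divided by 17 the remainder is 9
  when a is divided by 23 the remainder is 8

6333

Combine the congruences pairwise.
From a ≡ 11 (mod 29) write a = 11 + 29t. Substituting into a ≡ 9 (mod 17) gives 29t ≡ 15 (mod 17), and since 12⁻¹ ≡ 10 (mod 17), t ≡ 14. Hence a ≡ 11 + 29·14 = 417 (mod 493).
From a ≡ 417 (mod 493) write a = 417 + 493t. Substituting into a ≡ 8 (mod 23) gives 493t ≡ 5 (mod 23), and since 10⁻¹ ≡ 7 (mod 23), t ≡ 12. Hence a ≡ 417 + 493·12 = 6333 (mod 11339).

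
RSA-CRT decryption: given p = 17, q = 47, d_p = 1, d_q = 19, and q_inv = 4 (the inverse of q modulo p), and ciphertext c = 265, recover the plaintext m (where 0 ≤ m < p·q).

775

m₁ = c^(d_p) mod p: c ≡ 10 (mod 17), and 10^1 mod 17 = 10.
m₂ = c^(d_q) mod q: c ≡ 30 (mod 47), and 30^19 mod 47 = 23.
h = q_inv·(m₁ − m₂) mod p = 4·(10 − 23) mod 17 = 16.
m = m₂ + h·q = 23 + 16·47 = 775.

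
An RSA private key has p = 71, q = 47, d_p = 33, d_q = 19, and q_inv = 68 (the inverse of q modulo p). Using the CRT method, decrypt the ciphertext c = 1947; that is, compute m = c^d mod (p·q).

889

m₁ = c^(d_p) mod p: c ≡ 30 (mod 71), and 30^33 mod 71 = 37.
m₂ = c^(d_q) mod q: c ≡ 20 (mod 47), and 20^19 mod 47 = 43.
h = q_inv·(m₁ − m₂) mod p = 68·(37 − 43) mod 71 = 18.
m = m₂ + h·q = 43 + 18·47 = 889.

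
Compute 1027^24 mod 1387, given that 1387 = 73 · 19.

Mod 73: 1027 ≡ 5; 5^24 ≡ 8 (mod 73).
Mod 19: 1027 ≡ 1; by Fermat, exponent reduces to 24 mod 18 = 6; 1^6 ≡ 1 (mod 19).
Combine by CRT: x ≡ 8 (mod 73), x ≡ 1 (mod 19) ⇒ x ≡ 1103 (mod 1387).

1103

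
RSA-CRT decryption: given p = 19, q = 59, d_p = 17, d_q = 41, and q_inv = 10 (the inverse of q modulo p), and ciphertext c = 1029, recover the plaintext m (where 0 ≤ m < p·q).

1001

m₁ = c^(d_p) mod p: c ≡ 3 (mod 19), and 3^17 mod 19 = 13.
m₂ = c^(d_q) mod q: c ≡ 26 (mod 59), and 26^41 mod 59 = 57.
h = q_inv·(m₁ − m₂) mod p = 10·(13 − 57) mod 19 = 16.
m = m₂ + h·q = 57 + 16·59 = 1001.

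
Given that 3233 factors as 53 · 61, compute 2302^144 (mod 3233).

1644

Mod 53: 2302 ≡ 23; by Fermat, exponent reduces to 144 mod 52 = 40; 23^40 ≡ 1 (mod 53).
Mod 61: 2302 ≡ 45; by Fermat, exponent reduces to 144 mod 60 = 24; 45^24 ≡ 58 (mod 61).
Combine by CRT: x ≡ 1 (mod 53), x ≡ 58 (mod 61) ⇒ x ≡ 1644 (mod 3233).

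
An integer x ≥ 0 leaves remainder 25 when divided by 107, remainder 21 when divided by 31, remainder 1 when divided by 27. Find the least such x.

The moduli are pairwise coprime; N = 107·31·27 = 89559.
N/107 = 837; 837 ≡ 88 (mod 107); 88·45 ≡ 1, so inverse 45.
N/31 = 2889; 2889 ≡ 6 (mod 31); 6·26 ≡ 1, so inverse 26.
N/27 = 3317; 3317 ≡ 23 (mod 27); 23·20 ≡ 1, so inverse 20.
x ≡ 25·837·45 + 21·2889·26 + 1·3317·20 = 2585359.
2585359 mod 89559 = 77707.

77707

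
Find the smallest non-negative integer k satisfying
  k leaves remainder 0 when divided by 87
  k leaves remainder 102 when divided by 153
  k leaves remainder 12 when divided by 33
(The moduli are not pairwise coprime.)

45849

Combine the congruences pairwise.
gcd(87, 153) = 3 and 3 | (102 − 0), so the pair is consistent; merging gives k ≡ 1479 (mod 4437), where 4437 = lcm(87, 153).
gcd(4437, 33) = 3 and 3 | (12 − 1479), so the pair is consistent; merging gives k ≡ 45849 (mod 48807), where 48807 = lcm(4437, 33).
The solution is unique modulo lcm(87, 153, 33) = 48807.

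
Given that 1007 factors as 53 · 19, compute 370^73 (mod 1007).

370

Mod 53: 370 ≡ 52; by Fermat, exponent reduces to 73 mod 52 = 21; 52^21 ≡ 52 (mod 53).
Mod 19: 370 ≡ 9; by Fermat, exponent reduces to 73 mod 18 = 1; 9^1 ≡ 9 (mod 19).
Combine by CRT: x ≡ 52 (mod 53), x ≡ 9 (mod 19) ⇒ x ≡ 370 (mod 1007).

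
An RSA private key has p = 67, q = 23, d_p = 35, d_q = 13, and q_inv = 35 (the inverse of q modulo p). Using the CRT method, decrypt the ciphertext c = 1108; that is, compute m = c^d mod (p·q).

m₁ = c^(d_p) mod p: c ≡ 36 (mod 67), and 36^35 mod 67 = 23.
m₂ = c^(d_q) mod q: c ≡ 4 (mod 23), and 4^13 mod 23 = 16.
h = q_inv·(m₁ − m₂) mod p = 35·(23 − 16) mod 67 = 44.
m = m₂ + h·q = 16 + 44·23 = 1028.

1028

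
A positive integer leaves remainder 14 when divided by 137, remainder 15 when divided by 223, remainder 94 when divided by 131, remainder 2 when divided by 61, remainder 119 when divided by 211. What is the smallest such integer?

31218365648

The moduli are pairwise coprime; N = 137·223·131·61·211 = 51512071651.
N/137 = 376000523; 376000523 ≡ 50 (mod 137); 50·74 ≡ 1, so inverse 74.
N/223 = 230995837; 230995837 ≡ 172 (mod 223); 172·188 ≡ 1, so inverse 188.
N/131 = 393221921; 393221921 ≡ 7 (mod 131); 7·75 ≡ 1, so inverse 75.
N/61 = 844460191; 844460191 ≡ 42 (mod 61); 42·16 ≡ 1, so inverse 16.
N/211 = 244133041; 244133041 ≡ 133 (mod 211); 133·165 ≡ 1, so inverse 165.
x ≡ 14·376000523·74 + 15·230995837·188 + 94·393221921·75 + 2·844460191·16 + 119·244133041·165 = 8633734331365.
8633734331365 mod 51512071651 = 31218365648.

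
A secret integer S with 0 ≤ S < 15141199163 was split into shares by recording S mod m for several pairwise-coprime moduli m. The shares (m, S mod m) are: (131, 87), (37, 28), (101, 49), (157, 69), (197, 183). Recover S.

The moduli are pairwise coprime; N = 131·37·101·157·197 = 15141199163.
N/131 = 115581673; 115581673 ≡ 111 (mod 131); 111·72 ≡ 1, so inverse 72.
N/37 = 409221599; 409221599 ≡ 8 (mod 37); 8·14 ≡ 1, so inverse 14.
N/101 = 149912863; 149912863 ≡ 78 (mod 101); 78·79 ≡ 1, so inverse 79.
N/157 = 96440759; 96440759 ≡ 55 (mod 157); 55·20 ≡ 1, so inverse 20.
N/197 = 76858879; 76858879 ≡ 117 (mod 197); 117·32 ≡ 1, so inverse 32.
S ≡ 87·115581673·72 + 28·409221599·14 + 49·149912863·79 + 69·96440759·20 + 183·76858879·32 = 2047905001997.
2047905001997 mod 15141199163 = 3843114992.

3843114992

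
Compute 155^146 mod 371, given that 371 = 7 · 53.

148

Mod 7: 155 ≡ 1; by Fermat, exponent reduces to 146 mod 6 = 2; 1^2 ≡ 1 (mod 7).
Mod 53: 155 ≡ 49; by Fermat, exponent reduces to 146 mod 52 = 42; 49^42 ≡ 42 (mod 53).
Combine by CRT: x ≡ 1 (mod 7), x ≡ 42 (mod 53) ⇒ x ≡ 148 (mod 371).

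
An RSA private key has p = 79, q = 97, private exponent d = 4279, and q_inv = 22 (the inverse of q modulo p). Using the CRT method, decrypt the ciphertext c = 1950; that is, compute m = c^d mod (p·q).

d_p = d mod (p−1) = 4279 mod 78 = 67; d_q = d mod (q−1) = 55.
m₁ = c^(d_p) mod p: c ≡ 54 (mod 79), and 54^67 mod 79 = 3.
m₂ = c^(d_q) mod q: c ≡ 10 (mod 97), and 10^55 mod 97 = 21.
h = q_inv·(m₁ − m₂) mod p = 22·(3 − 21) mod 79 = 78.
m = m₂ + h·q = 21 + 78·97 = 7587.

7587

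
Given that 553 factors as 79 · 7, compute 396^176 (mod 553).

317

Mod 79: 396 ≡ 1; by Fermat, exponent reduces to 176 mod 78 = 20; 1^20 ≡ 1 (mod 79).
Mod 7: 396 ≡ 4; by Fermat, exponent reduces to 176 mod 6 = 2; 4^2 ≡ 2 (mod 7).
Combine by CRT: x ≡ 1 (mod 79), x ≡ 2 (mod 7) ⇒ x ≡ 317 (mod 553).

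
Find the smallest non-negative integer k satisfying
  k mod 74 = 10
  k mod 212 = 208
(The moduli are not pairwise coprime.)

Combine the congruences pairwise.
gcd(74, 212) = 2 and 2 | (208 − 10), so the pair is consistent; merging gives k ≡ 1268 (mod 7844), where 7844 = lcm(74, 212).
The solution is unique modulo lcm(74, 212) = 7844.

1268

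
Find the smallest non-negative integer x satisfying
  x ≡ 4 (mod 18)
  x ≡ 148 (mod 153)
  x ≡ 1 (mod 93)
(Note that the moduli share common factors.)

9022

Combine the congruences pairwise.
gcd(18, 153) = 9 and 9 | (148 − 4), so the pair is consistent; merging gives x ≡ 148 (mod 306), where 306 = lcm(18, 153).
gcd(306, 93) = 3 and 3 | (1 − 148), so the pair is consistent; merging gives x ≡ 9022 (mod 9486), where 9486 = lcm(306, 93).
The solution is unique modulo lcm(18, 153, 93) = 9486.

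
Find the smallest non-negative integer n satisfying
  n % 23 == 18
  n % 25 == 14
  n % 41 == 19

21339

The moduli are pairwise coprime; M = 23·25·41 = 23575.
M/23 = 1025; 1025 ≡ 13 (mod 23); 13·16 ≡ 1, so inverse 16.
M/25 = 943; 943 ≡ 18 (mod 25); 18·7 ≡ 1, so inverse 7.
M/41 = 575; 575 ≡ 1 (mod 41), inverse 1.
n ≡ 18·1025·16 + 14·943·7 + 19·575·1 = 398539.
398539 mod 23575 = 21339.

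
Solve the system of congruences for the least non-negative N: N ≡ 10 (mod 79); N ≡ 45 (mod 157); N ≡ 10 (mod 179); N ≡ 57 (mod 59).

33952551

The moduli are pairwise coprime; M = 79·157·179·59 = 130988083.
M/79 = 1658077; 1658077 ≡ 25 (mod 79); 25·19 ≡ 1, so inverse 19.
M/157 = 834319; 834319 ≡ 21 (mod 157); 21·15 ≡ 1, so inverse 15.
M/179 = 731777; 731777 ≡ 25 (mod 179); 25·43 ≡ 1, so inverse 43.
M/59 = 2220137; 2220137 ≡ 26 (mod 59); 26·25 ≡ 1, so inverse 25.
N ≡ 10·1658077·19 + 45·834319·15 + 10·731777·43 + 57·2220137·25 = 4356559290.
4356559290 mod 130988083 = 33952551.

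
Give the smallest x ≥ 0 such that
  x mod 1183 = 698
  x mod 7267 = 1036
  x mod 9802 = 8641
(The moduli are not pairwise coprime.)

gcd(1183, 7267) = 169 and 169 | (1036 − 698), so the pair is consistent; merging gives x ≡ 37371 (mod 50869), where 50869 = lcm(1183, 7267).
gcd(50869, 9802) = 169 and 169 | (8641 − 37371), so the pair is consistent; merging gives x ≡ 1665179 (mod 2950402), where 2950402 = lcm(50869, 9802).
The solution is unique modulo lcm(1183, 7267, 9802) = 2950402.

1665179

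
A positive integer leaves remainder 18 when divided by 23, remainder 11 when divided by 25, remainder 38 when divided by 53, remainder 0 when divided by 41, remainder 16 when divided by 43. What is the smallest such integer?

36366836

The moduli are pairwise coprime; N = 23·25·53·41·43 = 53727425.
N/23 = 2335975; 2335975 ≡ 3 (mod 23); 3·8 ≡ 1, so inverse 8.
N/25 = 2149097; 2149097 ≡ 22 (mod 25); 22·8 ≡ 1, so inverse 8.
N/53 = 1013725; 1013725 ≡ 47 (mod 53); 47·44 ≡ 1, so inverse 44.
N/41 = 1310425; 1310425 ≡ 24 (mod 41); 24·12 ≡ 1, so inverse 12.
N/43 = 1249475; 1249475 ≡ 24 (mod 43); 24·9 ≡ 1, so inverse 9.
x ≡ 18·2335975·8 + 11·2149097·8 + 38·1013725·44 + 0·1310425·12 + 16·1249475·9 = 2400373536.
2400373536 mod 53727425 = 36366836.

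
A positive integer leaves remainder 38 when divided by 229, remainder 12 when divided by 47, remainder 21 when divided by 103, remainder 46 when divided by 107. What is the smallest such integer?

49073135

The moduli are pairwise coprime; N = 229·47·103·107 = 118619023.
N/229 = 517987; 517987 ≡ 218 (mod 229); 218·104 ≡ 1, so inverse 104.
N/47 = 2523809; 2523809 ≡ 3 (mod 47); 3·16 ≡ 1, so inverse 16.
N/103 = 1151641; 1151641 ≡ 101 (mod 103); 101·51 ≡ 1, so inverse 51.
N/107 = 1108589; 1108589 ≡ 69 (mod 107); 69·76 ≡ 1, so inverse 76.
x ≡ 38·517987·104 + 12·2523809·16 + 21·1151641·51 + 46·1108589·76 = 7640690607.
7640690607 mod 118619023 = 49073135.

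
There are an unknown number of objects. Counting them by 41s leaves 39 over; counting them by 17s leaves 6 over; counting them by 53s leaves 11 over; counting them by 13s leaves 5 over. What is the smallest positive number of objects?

From N ≡ 39 (mod 41) write N = 39 + 41t. Substituting into N ≡ 6 (mod 17) gives 41t ≡ 1 (mod 17), and since 7⁻¹ ≡ 5 (mod 17), t ≡ 5. Hence N ≡ 39 + 41·5 = 244 (mod 697).
From N ≡ 244 (mod 697) write N = 244 + 697t. Substituting into N ≡ 11 (mod 53) gives 697t ≡ 32 (mod 53), and since 8⁻¹ ≡ 20 (mod 53), t ≡ 4. Hence N ≡ 244 + 697·4 = 3032 (mod 36941).
From N ≡ 3032 (mod 36941) write N = 3032 + 36941t. Substituting into N ≡ 5 (mod 13) gives 36941t ≡ 2 (mod 13), and since 8⁻¹ ≡ 5 (mod 13), t ≡ 10. Hence N ≡ 3032 + 36941·10 = 372442 (mod 480233).

372442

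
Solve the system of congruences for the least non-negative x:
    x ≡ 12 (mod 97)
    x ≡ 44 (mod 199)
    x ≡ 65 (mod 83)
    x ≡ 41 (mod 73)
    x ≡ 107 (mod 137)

From x ≡ 12 (mod 97) write x = 12 + 97t. Substituting into x ≡ 44 (mod 199) gives 97t ≡ 32 (mod 199), and since 97⁻¹ ≡ 119 (mod 199), t ≡ 27. Hence x ≡ 12 + 97·27 = 2631 (mod 19303).
From x ≡ 2631 (mod 19303) write x = 2631 + 19303t. Substituting into x ≡ 65 (mod 83) gives 19303t ≡ 7 (mod 83), and since 47⁻¹ ≡ 53 (mod 83), t ≡ 39. Hence x ≡ 2631 + 19303·39 = 755448 (mod 1602149).
From x ≡ 755448 (mod 1602149) write x = 755448 + 1602149t. Substituting into x ≡ 41 (mod 73) gives 1602149t ≡ 70 (mod 73), and since 18⁻¹ ≡ 69 (mod 73), t ≡ 12. Hence x ≡ 755448 + 1602149·12 = 19981236 (mod 116956877).
From x ≡ 19981236 (mod 116956877) write x = 19981236 + 116956877t. Substituting into x ≡ 107 (mod 137) gives 116956877t ≡ 47 (mod 137), and since 114⁻¹ ≡ 131 (mod 137), t ≡ 129. Hence x ≡ 19981236 + 116956877·129 = 15107418369 (mod 16023092149).

15107418369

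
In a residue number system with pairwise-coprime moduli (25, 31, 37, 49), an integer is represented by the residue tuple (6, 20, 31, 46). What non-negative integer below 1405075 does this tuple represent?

The moduli are pairwise coprime; N = 25·31·37·49 = 1405075.
N/25 = 56203; 56203 ≡ 3 (mod 25); 3·17 ≡ 1, so inverse 17.
N/31 = 45325; 45325 ≡ 3 (mod 31); 3·21 ≡ 1, so inverse 21.
N/37 = 37975; 37975 ≡ 13 (mod 37); 13·20 ≡ 1, so inverse 20.
N/49 = 28675; 28675 ≡ 10 (mod 49); 10·5 ≡ 1, so inverse 5.
x ≡ 6·56203·17 + 20·45325·21 + 31·37975·20 + 46·28675·5 = 54908956.
54908956 mod 1405075 = 111031.

111031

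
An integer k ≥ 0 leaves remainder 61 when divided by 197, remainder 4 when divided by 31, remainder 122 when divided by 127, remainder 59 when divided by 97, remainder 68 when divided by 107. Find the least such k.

5027781659

Combine the congruences pairwise.
From k ≡ 61 (mod 197) write k = 61 + 197t. Substituting into k ≡ 4 (mod 31) gives 197t ≡ 5 (mod 31), and since 11⁻¹ ≡ 17 (mod 31), t ≡ 23. Hence k ≡ 61 + 197·23 = 4592 (mod 6107).
From k ≡ 4592 (mod 6107) write k = 4592 + 6107t. Substituting into k ≡ 122 (mod 127) gives 6107t ≡ 102 (mod 127), and since 11⁻¹ ≡ 104 (mod 127), t ≡ 67. Hence k ≡ 4592 + 6107·67 = 413761 (mod 775589).
From k ≡ 413761 (mod 775589) write k = 413761 + 775589t. Substituting into k ≡ 59 (mod 97) gives 775589t ≡ 3 (mod 97), and since 74⁻¹ ≡ 59 (mod 97), t ≡ 80. Hence k ≡ 413761 + 775589·80 = 62460881 (mod 75232133).
From k ≡ 62460881 (mod 75232133) write k = 62460881 + 75232133t. Substituting into k ≡ 68 (mod 107) gives 75232133t ≡ 9 (mod 107), and since 5⁻¹ ≡ 43 (mod 107), t ≡ 66. Hence k ≡ 62460881 + 75232133·66 = 5027781659 (mod 8049838231).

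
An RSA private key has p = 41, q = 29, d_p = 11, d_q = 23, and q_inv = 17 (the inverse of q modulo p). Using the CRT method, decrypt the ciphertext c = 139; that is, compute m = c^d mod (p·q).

877

m₁ = c^(d_p) mod p: c ≡ 16 (mod 41), and 16^11 mod 41 = 16.
m₂ = c^(d_q) mod q: c ≡ 23 (mod 29), and 23^23 mod 29 = 7.
h = q_inv·(m₁ − m₂) mod p = 17·(16 − 7) mod 41 = 30.
m = m₂ + h·q = 7 + 30·29 = 877.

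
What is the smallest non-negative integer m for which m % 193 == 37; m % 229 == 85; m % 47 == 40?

The moduli are pairwise coprime; N = 193·229·47 = 2077259.
N/193 = 10763; 10763 ≡ 148 (mod 193); 148·30 ≡ 1, so inverse 30.
N/229 = 9071; 9071 ≡ 140 (mod 229); 140·18 ≡ 1, so inverse 18.
N/47 = 44197; 44197 ≡ 17 (mod 47); 17·36 ≡ 1, so inverse 36.
m ≡ 37·10763·30 + 85·9071·18 + 40·44197·36 = 89469240.
89469240 mod 2077259 = 147103.

147103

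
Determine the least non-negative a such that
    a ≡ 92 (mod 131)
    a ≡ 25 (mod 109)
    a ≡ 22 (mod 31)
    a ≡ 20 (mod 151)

20303782

From a ≡ 92 (mod 131) write a = 92 + 131t. Substituting into a ≡ 25 (mod 109) gives 131t ≡ 42 (mod 109), and since 22⁻¹ ≡ 5 (mod 109), t ≡ 101. Hence a ≡ 92 + 131·101 = 13323 (mod 14279).
From a ≡ 13323 (mod 14279) write a = 13323 + 14279t. Substituting into a ≡ 22 (mod 31) gives 14279t ≡ 29 (mod 31), and since 19⁻¹ ≡ 18 (mod 31), t ≡ 26. Hence a ≡ 13323 + 14279·26 = 384577 (mod 442649).
From a ≡ 384577 (mod 442649) write a = 384577 + 442649t. Substituting into a ≡ 20 (mod 151) gives 442649t ≡ 40 (mod 151), and since 68⁻¹ ≡ 20 (mod 151), t ≡ 45. Hence a ≡ 384577 + 442649·45 = 20303782 (mod 66839999).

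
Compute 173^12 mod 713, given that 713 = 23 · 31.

380

Mod 23: 173 ≡ 12; 12^12 ≡ 12 (mod 23).
Mod 31: 173 ≡ 18; 18^12 ≡ 8 (mod 31).
Combine by CRT: x ≡ 12 (mod 23), x ≡ 8 (mod 31) ⇒ x ≡ 380 (mod 713).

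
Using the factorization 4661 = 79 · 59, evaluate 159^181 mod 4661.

3793

Mod 79: 159 ≡ 1; by Fermat, exponent reduces to 181 mod 78 = 25; 1^25 ≡ 1 (mod 79).
Mod 59: 159 ≡ 41; by Fermat, exponent reduces to 181 mod 58 = 7; 41^7 ≡ 17 (mod 59).
Combine by CRT: x ≡ 1 (mod 79), x ≡ 17 (mod 59) ⇒ x ≡ 3793 (mod 4661).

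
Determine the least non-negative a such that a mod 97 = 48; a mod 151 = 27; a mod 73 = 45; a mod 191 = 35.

89009091

Combine the congruences pairwise.
From a ≡ 48 (mod 97) write a = 48 + 97t. Substituting into a ≡ 27 (mod 151) gives 97t ≡ 130 (mod 151), and since 97⁻¹ ≡ 137 (mod 151), t ≡ 143. Hence a ≡ 48 + 97·143 = 13919 (mod 14647).
From a ≡ 13919 (mod 14647) write a = 13919 + 14647t. Substituting into a ≡ 45 (mod 73) gives 14647t ≡ 69 (mod 73), and since 47⁻¹ ≡ 14 (mod 73), t ≡ 17. Hence a ≡ 13919 + 14647·17 = 262918 (mod 1069231).
From a ≡ 262918 (mod 1069231) write a = 262918 + 1069231t. Substituting into a ≡ 35 (mod 191) gives 1069231t ≡ 124 (mod 191), and since 13⁻¹ ≡ 147 (mod 191), t ≡ 83. Hence a ≡ 262918 + 1069231·83 = 89009091 (mod 204223121).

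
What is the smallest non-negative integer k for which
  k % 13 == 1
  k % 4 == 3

27

Combine the congruences pairwise.
From k ≡ 1 (mod 13) write k = 1 + 13t. Substituting into k ≡ 3 (mod 4) gives 13t ≡ 2 (mod 4), and since 1⁻¹ ≡ 1 (mod 4), t ≡ 2. Hence k ≡ 1 + 13·2 = 27 (mod 52).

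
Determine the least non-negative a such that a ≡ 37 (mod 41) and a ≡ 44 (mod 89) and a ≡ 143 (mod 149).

448782

The moduli are pairwise coprime; N = 41·89·149 = 543701.
N/41 = 13261; 13261 ≡ 18 (mod 41); 18·16 ≡ 1, so inverse 16.
N/89 = 6109; 6109 ≡ 57 (mod 89); 57·25 ≡ 1, so inverse 25.
N/149 = 3649; 3649 ≡ 73 (mod 149); 73·49 ≡ 1, so inverse 49.
a ≡ 37·13261·16 + 44·6109·25 + 143·3649·49 = 40138955.
40138955 mod 543701 = 448782.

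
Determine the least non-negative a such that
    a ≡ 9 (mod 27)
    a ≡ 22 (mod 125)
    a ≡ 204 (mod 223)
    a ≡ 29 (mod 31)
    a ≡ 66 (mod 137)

1081637397

The moduli are pairwise coprime; N = 27·125·223·31·137 = 3196398375.
N/27 = 118385125; 118385125 ≡ 7 (mod 27); 7·4 ≡ 1, so inverse 4.
N/125 = 25571187; 25571187 ≡ 62 (mod 125); 62·123 ≡ 1, so inverse 123.
N/223 = 14333625; 14333625 ≡ 77 (mod 223); 77·84 ≡ 1, so inverse 84.
N/31 = 103109625; 103109625 ≡ 29 (mod 31); 29·15 ≡ 1, so inverse 15.
N/137 = 23331375; 23331375 ≡ 1 (mod 137), inverse 1.
a ≡ 9·118385125·4 + 22·25571187·123 + 204·14333625·84 + 29·103109625·15 + 66·23331375·1 = 365471052147.
365471052147 mod 3196398375 = 1081637397.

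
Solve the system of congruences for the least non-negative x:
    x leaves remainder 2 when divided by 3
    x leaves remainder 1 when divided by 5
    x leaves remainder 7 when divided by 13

176

Combine the congruences pairwise.
From x ≡ 2 (mod 3) write x = 2 + 3t. Substituting into x ≡ 1 (mod 5) gives 3t ≡ 4 (mod 5), and since 3⁻¹ ≡ 2 (mod 5), t ≡ 3. Hence x ≡ 2 + 3·3 = 11 (mod 15).
From x ≡ 11 (mod 15) write x = 11 + 15t. Substituting into x ≡ 7 (mod 13) gives 15t ≡ 9 (mod 13), and since 2⁻¹ ≡ 7 (mod 13), t ≡ 11. Hence x ≡ 11 + 15·11 = 176 (mod 195).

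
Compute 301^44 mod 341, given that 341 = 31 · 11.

Mod 31: 301 ≡ 22; by Fermat, exponent reduces to 44 mod 30 = 14; 22^14 ≡ 7 (mod 31).
Mod 11: 301 ≡ 4; by Fermat, exponent reduces to 44 mod 10 = 4; 4^4 ≡ 3 (mod 11).
Combine by CRT: x ≡ 7 (mod 31), x ≡ 3 (mod 11) ⇒ x ≡ 69 (mod 341).

69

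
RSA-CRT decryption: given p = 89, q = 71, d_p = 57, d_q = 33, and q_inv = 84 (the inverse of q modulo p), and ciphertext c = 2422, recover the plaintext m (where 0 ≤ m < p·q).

m₁ = c^(d_p) mod p: c ≡ 19 (mod 89), and 19^57 mod 89 = 29.
m₂ = c^(d_q) mod q: c ≡ 8 (mod 71), and 8^33 mod 71 = 10.
h = q_inv·(m₁ − m₂) mod p = 84·(29 − 10) mod 89 = 83.
m = m₂ + h·q = 10 + 83·71 = 5903.

5903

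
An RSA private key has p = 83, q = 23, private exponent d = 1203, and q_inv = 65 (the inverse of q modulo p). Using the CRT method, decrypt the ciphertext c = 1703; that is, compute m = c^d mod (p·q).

d_p = d mod (p−1) = 1203 mod 82 = 55; d_q = d mod (q−1) = 15.
m₁ = c^(d_p) mod p: c ≡ 43 (mod 83), and 43^55 mod 83 = 55.
m₂ = c^(d_q) mod q: c ≡ 1 (mod 23), and 1^15 mod 23 = 1.
h = q_inv·(m₁ − m₂) mod p = 65·(55 − 1) mod 83 = 24.
m = m₂ + h·q = 1 + 24·23 = 553.

553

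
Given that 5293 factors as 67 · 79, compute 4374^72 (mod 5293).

4511

Mod 67: 4374 ≡ 19; by Fermat, exponent reduces to 72 mod 66 = 6; 19^6 ≡ 22 (mod 67).
Mod 79: 4374 ≡ 29; 29^72 ≡ 8 (mod 79).
Combine by CRT: x ≡ 22 (mod 67), x ≡ 8 (mod 79) ⇒ x ≡ 4511 (mod 5293).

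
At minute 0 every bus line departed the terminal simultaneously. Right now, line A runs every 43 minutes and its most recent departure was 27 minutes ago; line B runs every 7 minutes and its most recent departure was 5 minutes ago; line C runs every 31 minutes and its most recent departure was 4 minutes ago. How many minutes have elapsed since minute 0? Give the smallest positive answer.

The moduli are pairwise coprime; N = 43·7·31 = 9331.
N/43 = 217; 217 ≡ 2 (mod 43); 2·22 ≡ 1, so inverse 22.
N/7 = 1333; 1333 ≡ 3 (mod 7); 3·5 ≡ 1, so inverse 5.
N/31 = 301; 301 ≡ 22 (mod 31); 22·24 ≡ 1, so inverse 24.
t ≡ 27·217·22 + 5·1333·5 + 4·301·24 = 191119.
191119 mod 9331 = 4499.

4499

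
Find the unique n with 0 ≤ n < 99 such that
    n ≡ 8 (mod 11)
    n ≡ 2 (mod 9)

74

Combine the congruences pairwise.
From n ≡ 8 (mod 11) write n = 8 + 11t. Substituting into n ≡ 2 (mod 9) gives 11t ≡ 3 (mod 9), and since 2⁻¹ ≡ 5 (mod 9), t ≡ 6. Hence n ≡ 8 + 11·6 = 74 (mod 99).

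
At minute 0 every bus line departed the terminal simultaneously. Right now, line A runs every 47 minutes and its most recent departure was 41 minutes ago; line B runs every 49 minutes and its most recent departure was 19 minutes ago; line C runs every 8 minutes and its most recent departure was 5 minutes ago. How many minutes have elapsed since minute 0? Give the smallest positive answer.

The moduli are pairwise coprime; N = 47·49·8 = 18424.
N/47 = 392; 392 ≡ 16 (mod 47); 16·3 ≡ 1, so inverse 3.
N/49 = 376; 376 ≡ 33 (mod 49); 33·3 ≡ 1, so inverse 3.
N/8 = 2303; 2303 ≡ 7 (mod 8); 7·7 ≡ 1, so inverse 7.
t ≡ 41·392·3 + 19·376·3 + 5·2303·7 = 150253.
150253 mod 18424 = 2861.

2861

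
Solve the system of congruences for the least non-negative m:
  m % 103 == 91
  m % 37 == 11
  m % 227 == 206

The moduli are pairwise coprime; N = 103·37·227 = 865097.
N/103 = 8399; 8399 ≡ 56 (mod 103); 56·46 ≡ 1, so inverse 46.
N/37 = 23381; 23381 ≡ 34 (mod 37); 34·12 ≡ 1, so inverse 12.
N/227 = 3811; 3811 ≡ 179 (mod 227); 179·52 ≡ 1, so inverse 52.
m ≡ 91·8399·46 + 11·23381·12 + 206·3811·52 = 79067938.
79067938 mod 865097 = 344111.

344111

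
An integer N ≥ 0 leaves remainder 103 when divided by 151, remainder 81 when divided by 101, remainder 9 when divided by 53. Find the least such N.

The moduli are pairwise coprime; M = 151·101·53 = 808303.
M/151 = 5353; 5353 ≡ 68 (mod 151); 68·20 ≡ 1, so inverse 20.
M/101 = 8003; 8003 ≡ 24 (mod 101); 24·80 ≡ 1, so inverse 80.
M/53 = 15251; 15251 ≡ 40 (mod 53); 40·4 ≡ 1, so inverse 4.
N ≡ 103·5353·20 + 81·8003·80 + 9·15251·4 = 63435656.
63435656 mod 808303 = 388022.

388022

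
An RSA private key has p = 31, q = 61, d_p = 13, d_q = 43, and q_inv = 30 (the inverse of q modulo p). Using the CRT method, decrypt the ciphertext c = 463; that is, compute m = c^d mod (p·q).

736

m₁ = c^(d_p) mod p: c ≡ 29 (mod 31), and 29^13 mod 31 = 23.
m₂ = c^(d_q) mod q: c ≡ 36 (mod 61), and 36^43 mod 61 = 4.
h = q_inv·(m₁ − m₂) mod p = 30·(23 − 4) mod 31 = 12.
m = m₂ + h·q = 4 + 12·61 = 736.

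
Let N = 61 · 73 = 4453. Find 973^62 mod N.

Mod 61: 973 ≡ 58; by Fermat, exponent reduces to 62 mod 60 = 2; 58^2 ≡ 9 (mod 61).
Mod 73: 973 ≡ 24; 24^62 ≡ 65 (mod 73).
Combine by CRT: x ≡ 9 (mod 61), x ≡ 65 (mod 73) ⇒ x ≡ 2693 (mod 4453).

2693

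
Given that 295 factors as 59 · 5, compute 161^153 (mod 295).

Mod 59: 161 ≡ 43; by Fermat, exponent reduces to 153 mod 58 = 37; 43^37 ≡ 8 (mod 59).
Mod 5: 161 ≡ 1; by Fermat, exponent reduces to 153 mod 4 = 1; 1^1 ≡ 1 (mod 5).
Combine by CRT: x ≡ 8 (mod 59), x ≡ 1 (mod 5) ⇒ x ≡ 126 (mod 295).

126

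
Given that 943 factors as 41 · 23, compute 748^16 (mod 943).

133

Mod 41: 748 ≡ 10; 10^16 ≡ 10 (mod 41).
Mod 23: 748 ≡ 12; 12^16 ≡ 18 (mod 23).
Combine by CRT: x ≡ 10 (mod 41), x ≡ 18 (mod 23) ⇒ x ≡ 133 (mod 943).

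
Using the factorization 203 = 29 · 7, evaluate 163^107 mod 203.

60

Mod 29: 163 ≡ 18; by Fermat, exponent reduces to 107 mod 28 = 23; 18^23 ≡ 2 (mod 29).
Mod 7: 163 ≡ 2; by Fermat, exponent reduces to 107 mod 6 = 5; 2^5 ≡ 4 (mod 7).
Combine by CRT: x ≡ 2 (mod 29), x ≡ 4 (mod 7) ⇒ x ≡ 60 (mod 203).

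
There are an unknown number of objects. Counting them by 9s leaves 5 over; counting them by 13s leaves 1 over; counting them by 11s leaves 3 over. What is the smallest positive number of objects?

14

The moduli are pairwise coprime; M = 9·13·11 = 1287.
M/9 = 143; 143 ≡ 8 (mod 9); 8·8 ≡ 1, so inverse 8.
M/13 = 99; 99 ≡ 8 (mod 13); 8·5 ≡ 1, so inverse 5.
M/11 = 117; 117 ≡ 7 (mod 11); 7·8 ≡ 1, so inverse 8.
N ≡ 5·143·8 + 1·99·5 + 3·117·8 = 9023.
9023 mod 1287 = 14.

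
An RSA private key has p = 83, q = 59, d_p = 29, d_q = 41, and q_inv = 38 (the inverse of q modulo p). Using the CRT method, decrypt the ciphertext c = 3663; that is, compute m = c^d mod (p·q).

41

m₁ = c^(d_p) mod p: c ≡ 11 (mod 83), and 11^29 mod 83 = 41.
m₂ = c^(d_q) mod q: c ≡ 5 (mod 59), and 5^41 mod 59 = 41.
h = q_inv·(m₁ − m₂) mod p = 38·(41 − 41) mod 83 = 0.
m = m₂ + h·q = 41 + 0·59 = 41.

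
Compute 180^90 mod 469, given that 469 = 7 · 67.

260

Mod 7: 180 ≡ 5; since 6 | 90, by Fermat 5^90 ≡ 1 (mod 7).
Mod 67: 180 ≡ 46; by Fermat, exponent reduces to 90 mod 66 = 24; 46^24 ≡ 59 (mod 67).
Combine by CRT: x ≡ 1 (mod 7), x ≡ 59 (mod 67) ⇒ x ≡ 260 (mod 469).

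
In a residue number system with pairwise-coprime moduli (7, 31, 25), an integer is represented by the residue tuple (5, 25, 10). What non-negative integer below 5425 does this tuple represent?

3435

The moduli are pairwise coprime; N = 7·31·25 = 5425.
N/7 = 775; 775 ≡ 5 (mod 7); 5·3 ≡ 1, so inverse 3.
N/31 = 175; 175 ≡ 20 (mod 31); 20·14 ≡ 1, so inverse 14.
N/25 = 217; 217 ≡ 17 (mod 25); 17·3 ≡ 1, so inverse 3.
x ≡ 5·775·3 + 25·175·14 + 10·217·3 = 79385.
79385 mod 5425 = 3435.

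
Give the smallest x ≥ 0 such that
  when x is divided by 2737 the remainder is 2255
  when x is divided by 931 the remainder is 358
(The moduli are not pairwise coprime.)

322484

Combine the congruences pairwise.
gcd(2737, 931) = 7 and 7 | (358 − 2255), so the pair is consistent; merging gives x ≡ 322484 (mod 364021), where 364021 = lcm(2737, 931).
The solution is unique modulo lcm(2737, 931) = 364021.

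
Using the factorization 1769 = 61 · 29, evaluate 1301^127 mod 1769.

1620

Mod 61: 1301 ≡ 20; by Fermat, exponent reduces to 127 mod 60 = 7; 20^7 ≡ 34 (mod 61).
Mod 29: 1301 ≡ 25; by Fermat, exponent reduces to 127 mod 28 = 15; 25^15 ≡ 25 (mod 29).
Combine by CRT: x ≡ 34 (mod 61), x ≡ 25 (mod 29) ⇒ x ≡ 1620 (mod 1769).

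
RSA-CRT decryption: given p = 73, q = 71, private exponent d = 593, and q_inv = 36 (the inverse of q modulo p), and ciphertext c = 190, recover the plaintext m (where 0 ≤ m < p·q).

d_p = d mod (p−1) = 593 mod 72 = 17; d_q = d mod (q−1) = 33.
m₁ = c^(d_p) mod p: c ≡ 44 (mod 73), and 44^17 mod 73 = 11.
m₂ = c^(d_q) mod q: c ≡ 48 (mod 71), and 48^33 mod 71 = 20.
h = q_inv·(m₁ − m₂) mod p = 36·(11 − 20) mod 73 = 41.
m = m₂ + h·q = 20 + 41·71 = 2931.

2931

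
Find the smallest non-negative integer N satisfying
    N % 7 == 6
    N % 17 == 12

97

From N ≡ 6 (mod 7) write N = 6 + 7t. Substituting into N ≡ 12 (mod 17) gives 7t ≡ 6 (mod 17), and since 7⁻¹ ≡ 5 (mod 17), t ≡ 13. Hence N ≡ 6 + 7·13 = 97 (mod 119).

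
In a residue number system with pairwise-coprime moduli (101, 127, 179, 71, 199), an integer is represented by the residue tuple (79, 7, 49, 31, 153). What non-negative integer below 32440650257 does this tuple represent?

20607844745

From x ≡ 79 (mod 101) write x = 79 + 101t. Substituting into x ≡ 7 (mod 127) gives 101t ≡ 55 (mod 127), and since 101⁻¹ ≡ 83 (mod 127), t ≡ 120. Hence x ≡ 79 + 101·120 = 12199 (mod 12827).
From x ≡ 12199 (mod 12827) write x = 12199 + 12827t. Substituting into x ≡ 49 (mod 179) gives 12827t ≡ 22 (mod 179), and since 118⁻¹ ≡ 44 (mod 179), t ≡ 73. Hence x ≡ 12199 + 12827·73 = 948570 (mod 2296033).
From x ≡ 948570 (mod 2296033) write x = 948570 + 2296033t. Substituting into x ≡ 31 (mod 71) gives 2296033t ≡ 21 (mod 71), and since 35⁻¹ ≡ 69 (mod 71), t ≡ 29. Hence x ≡ 948570 + 2296033·29 = 67533527 (mod 163018343).
From x ≡ 67533527 (mod 163018343) write x = 67533527 + 163018343t. Substituting into x ≡ 153 (mod 199) gives 163018343t ≡ 62 (mod 199), and since 130⁻¹ ≡ 124 (mod 199), t ≡ 126. Hence x ≡ 67533527 + 163018343·126 = 20607844745 (mod 32440650257).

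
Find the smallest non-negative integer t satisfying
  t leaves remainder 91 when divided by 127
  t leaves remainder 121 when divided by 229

12029

Combine the congruences pairwise.
From t ≡ 91 (mod 127) write t = 91 + 127s. Substituting into t ≡ 121 (mod 229) gives 127s ≡ 30 (mod 229), and since 127⁻¹ ≡ 110 (mod 229), s ≡ 94. Hence t ≡ 91 + 127·94 = 12029 (mod 29083).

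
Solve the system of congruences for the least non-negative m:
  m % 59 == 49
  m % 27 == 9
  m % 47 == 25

The moduli are pairwise coprime; N = 59·27·47 = 74871.
N/59 = 1269; 1269 ≡ 30 (mod 59); 30·2 ≡ 1, so inverse 2.
N/27 = 2773; 2773 ≡ 19 (mod 27); 19·10 ≡ 1, so inverse 10.
N/47 = 1593; 1593 ≡ 42 (mod 47); 42·28 ≡ 1, so inverse 28.
m ≡ 49·1269·2 + 9·2773·10 + 25·1593·28 = 1489032.
1489032 mod 74871 = 66483.

66483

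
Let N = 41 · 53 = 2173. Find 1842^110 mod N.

1795

Mod 41: 1842 ≡ 38; by Fermat, exponent reduces to 110 mod 40 = 30; 38^30 ≡ 32 (mod 41).
Mod 53: 1842 ≡ 40; by Fermat, exponent reduces to 110 mod 52 = 6; 40^6 ≡ 46 (mod 53).
Combine by CRT: x ≡ 32 (mod 41), x ≡ 46 (mod 53) ⇒ x ≡ 1795 (mod 2173).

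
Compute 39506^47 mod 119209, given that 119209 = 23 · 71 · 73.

110371

Mod 23: 39506 ≡ 15; by Fermat, exponent reduces to 47 mod 22 = 3; 15^3 ≡ 17 (mod 23).
Mod 71: 39506 ≡ 30; 30^47 ≡ 37 (mod 71).
Mod 73: 39506 ≡ 13; 13^47 ≡ 68 (mod 73).
Combine by CRT: x ≡ 17 (mod 23), x ≡ 37 (mod 71), x ≡ 68 (mod 73) ⇒ x ≡ 110371 (mod 119209).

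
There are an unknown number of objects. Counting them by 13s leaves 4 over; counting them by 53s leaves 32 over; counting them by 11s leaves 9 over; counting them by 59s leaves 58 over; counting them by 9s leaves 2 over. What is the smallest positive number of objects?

1518482

The moduli are pairwise coprime; M = 13·53·11·59·9 = 4024449.
M/13 = 309573; 309573 ≡ 4 (mod 13); 4·10 ≡ 1, so inverse 10.
M/53 = 75933; 75933 ≡ 37 (mod 53); 37·43 ≡ 1, so inverse 43.
M/11 = 365859; 365859 ≡ 10 (mod 11); 10·10 ≡ 1, so inverse 10.
M/59 = 68211; 68211 ≡ 7 (mod 59); 7·17 ≡ 1, so inverse 17.
M/9 = 447161; 447161 ≡ 5 (mod 9); 5·2 ≡ 1, so inverse 2.
N ≡ 4·309573·10 + 32·75933·43 + 9·365859·10 + 58·68211·17 + 2·447161·2 = 218838728.
218838728 mod 4024449 = 1518482.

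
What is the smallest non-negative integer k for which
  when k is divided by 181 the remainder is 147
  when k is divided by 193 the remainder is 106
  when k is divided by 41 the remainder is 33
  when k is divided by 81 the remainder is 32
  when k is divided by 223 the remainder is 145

The moduli are pairwise coprime; N = 181·193·41·81·223 = 25870785939.
N/181 = 142932519; 142932519 ≡ 77 (mod 181); 77·134 ≡ 1, so inverse 134.
N/193 = 134045523; 134045523 ≡ 75 (mod 193); 75·175 ≡ 1, so inverse 175.
N/41 = 630994779; 630994779 ≡ 23 (mod 41); 23·25 ≡ 1, so inverse 25.
N/81 = 319392419; 319392419 ≡ 23 (mod 81); 23·74 ≡ 1, so inverse 74.
N/223 = 116012493; 116012493 ≡ 88 (mod 223); 88·185 ≡ 1, so inverse 185.
k ≡ 147·142932519·134 + 106·134045523·175 + 33·630994779·25 + 32·319392419·74 + 145·116012493·185 = 9690956276504.
9690956276504 mod 25870785939 = 15282335318.

15282335318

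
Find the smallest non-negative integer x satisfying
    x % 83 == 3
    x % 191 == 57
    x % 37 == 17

293242

The moduli are pairwise coprime; N = 83·191·37 = 586561.
N/83 = 7067; 7067 ≡ 12 (mod 83); 12·7 ≡ 1, so inverse 7.
N/191 = 3071; 3071 ≡ 15 (mod 191); 15·51 ≡ 1, so inverse 51.
N/37 = 15853; 15853 ≡ 17 (mod 37); 17·24 ≡ 1, so inverse 24.
x ≡ 3·7067·7 + 57·3071·51 + 17·15853·24 = 15543828.
15543828 mod 586561 = 293242.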